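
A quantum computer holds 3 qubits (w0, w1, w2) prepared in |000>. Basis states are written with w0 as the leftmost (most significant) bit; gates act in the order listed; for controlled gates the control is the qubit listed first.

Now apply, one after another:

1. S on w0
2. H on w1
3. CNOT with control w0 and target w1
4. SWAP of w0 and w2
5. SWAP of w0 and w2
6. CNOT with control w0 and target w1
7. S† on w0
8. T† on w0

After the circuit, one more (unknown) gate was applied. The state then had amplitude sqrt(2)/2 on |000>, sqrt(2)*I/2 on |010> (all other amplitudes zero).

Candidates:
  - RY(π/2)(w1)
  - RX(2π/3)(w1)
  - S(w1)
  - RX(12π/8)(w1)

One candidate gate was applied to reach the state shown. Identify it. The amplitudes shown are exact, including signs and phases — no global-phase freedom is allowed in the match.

It was S(w1) that produced the state shown. Key observation: gates 3-6 undo each other exactly, leaving only the rest of the circuit to track.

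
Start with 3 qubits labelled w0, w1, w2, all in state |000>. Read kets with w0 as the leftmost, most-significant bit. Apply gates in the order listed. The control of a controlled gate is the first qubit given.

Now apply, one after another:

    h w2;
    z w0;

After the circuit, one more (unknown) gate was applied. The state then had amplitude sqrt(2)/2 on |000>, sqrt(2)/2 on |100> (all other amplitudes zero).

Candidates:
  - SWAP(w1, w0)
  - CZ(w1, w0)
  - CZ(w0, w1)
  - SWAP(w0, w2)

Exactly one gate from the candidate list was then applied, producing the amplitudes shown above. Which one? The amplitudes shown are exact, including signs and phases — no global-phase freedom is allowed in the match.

It was SWAP(w0, w2) that produced the state shown.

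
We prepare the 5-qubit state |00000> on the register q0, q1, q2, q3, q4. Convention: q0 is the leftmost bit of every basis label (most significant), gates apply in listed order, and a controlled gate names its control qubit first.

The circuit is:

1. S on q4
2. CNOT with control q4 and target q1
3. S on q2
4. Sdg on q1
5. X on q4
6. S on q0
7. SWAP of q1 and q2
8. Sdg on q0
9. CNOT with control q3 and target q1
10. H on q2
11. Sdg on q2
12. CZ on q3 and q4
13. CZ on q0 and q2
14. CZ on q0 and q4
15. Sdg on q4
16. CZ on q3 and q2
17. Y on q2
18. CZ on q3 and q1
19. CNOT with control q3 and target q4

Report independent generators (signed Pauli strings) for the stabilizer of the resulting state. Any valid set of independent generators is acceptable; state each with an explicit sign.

The final state is stabilized by the group generated by -IIYII, +ZIIII, +IZIII, +IIIZI, -IIIIZ; other independent generating sets are equally valid.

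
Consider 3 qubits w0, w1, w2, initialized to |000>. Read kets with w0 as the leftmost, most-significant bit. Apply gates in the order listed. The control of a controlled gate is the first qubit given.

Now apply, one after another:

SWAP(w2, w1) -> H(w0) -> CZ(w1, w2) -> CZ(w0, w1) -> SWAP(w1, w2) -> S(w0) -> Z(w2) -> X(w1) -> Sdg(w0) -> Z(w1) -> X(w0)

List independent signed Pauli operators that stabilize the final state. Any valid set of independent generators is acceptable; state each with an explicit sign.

The stabilizer group can be generated by +XII, -IZI, +IIZ, among other valid generating sets.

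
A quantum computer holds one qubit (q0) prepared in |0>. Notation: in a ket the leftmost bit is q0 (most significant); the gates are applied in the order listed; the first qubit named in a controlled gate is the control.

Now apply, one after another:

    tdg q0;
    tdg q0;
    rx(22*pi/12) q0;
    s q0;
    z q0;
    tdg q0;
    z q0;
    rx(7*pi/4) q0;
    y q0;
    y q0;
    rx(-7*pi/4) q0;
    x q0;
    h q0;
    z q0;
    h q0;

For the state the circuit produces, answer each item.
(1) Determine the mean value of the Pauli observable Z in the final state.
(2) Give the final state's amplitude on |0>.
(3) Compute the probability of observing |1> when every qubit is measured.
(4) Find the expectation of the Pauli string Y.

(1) The observable Z averages to sqrt(3)/2. Key observation: the block from step 8 through step 11 cancels to the identity and can be dropped.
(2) The amplitude on |0> is -sqrt(6)/4 - sqrt(2)/4.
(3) A full measurement returns |1> with probability 1/2 - sqrt(3)/4.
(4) In the final state, Y has expectation sqrt(2)/4.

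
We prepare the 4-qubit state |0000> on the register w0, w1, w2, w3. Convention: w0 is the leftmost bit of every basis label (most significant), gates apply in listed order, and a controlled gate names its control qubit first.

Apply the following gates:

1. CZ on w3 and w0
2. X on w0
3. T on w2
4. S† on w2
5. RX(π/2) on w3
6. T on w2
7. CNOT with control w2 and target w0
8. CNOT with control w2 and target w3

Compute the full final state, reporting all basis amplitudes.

After the circuit, the state carries amplitude sqrt(2)/2 on |1000>, -sqrt(2)*I/2 on |1001>, and 0 on every other basis state.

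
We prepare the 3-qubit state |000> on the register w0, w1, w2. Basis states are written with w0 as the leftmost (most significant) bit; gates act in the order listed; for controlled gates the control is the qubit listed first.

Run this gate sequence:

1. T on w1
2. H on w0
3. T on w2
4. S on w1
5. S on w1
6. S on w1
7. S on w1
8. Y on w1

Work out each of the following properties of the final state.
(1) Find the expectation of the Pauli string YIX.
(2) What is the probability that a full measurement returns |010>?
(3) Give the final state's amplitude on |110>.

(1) The observable YIX averages to 0. Key observation: steps 4-7 multiply out to the identity, so the circuit reduces to the remaining gates.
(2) Outcome |010> occurs with probability 1/2.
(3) The final state's coefficient on |110> equals sqrt(2)*I/2.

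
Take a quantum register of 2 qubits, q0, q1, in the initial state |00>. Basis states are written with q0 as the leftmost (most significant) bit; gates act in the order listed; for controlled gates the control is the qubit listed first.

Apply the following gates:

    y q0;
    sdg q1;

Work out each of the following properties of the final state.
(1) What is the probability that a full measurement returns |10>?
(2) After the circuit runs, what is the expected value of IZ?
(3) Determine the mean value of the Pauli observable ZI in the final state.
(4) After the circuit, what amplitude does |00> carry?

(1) A full measurement returns |10> with probability 1.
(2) The observable IZ averages to 1.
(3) The observable ZI averages to -1.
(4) The amplitude on |00> is 0.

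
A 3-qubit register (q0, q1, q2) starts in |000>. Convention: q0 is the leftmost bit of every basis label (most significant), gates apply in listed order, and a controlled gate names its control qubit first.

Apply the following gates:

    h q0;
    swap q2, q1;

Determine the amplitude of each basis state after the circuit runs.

The resulting statevector has amplitude sqrt(2)/2 on |000>, sqrt(2)/2 on |100>, and 0 on every other basis state.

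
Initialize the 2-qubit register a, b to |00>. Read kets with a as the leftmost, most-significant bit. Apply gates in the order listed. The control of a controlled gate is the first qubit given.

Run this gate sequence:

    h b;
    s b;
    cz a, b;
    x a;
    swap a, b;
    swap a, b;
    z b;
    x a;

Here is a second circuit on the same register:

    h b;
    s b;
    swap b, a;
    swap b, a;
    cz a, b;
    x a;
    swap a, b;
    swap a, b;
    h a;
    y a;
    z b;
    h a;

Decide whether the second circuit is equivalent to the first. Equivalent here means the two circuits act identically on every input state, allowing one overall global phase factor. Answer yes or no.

No: there is an input state on which the two circuits produce genuinely different outputs (not merely differing by a phase).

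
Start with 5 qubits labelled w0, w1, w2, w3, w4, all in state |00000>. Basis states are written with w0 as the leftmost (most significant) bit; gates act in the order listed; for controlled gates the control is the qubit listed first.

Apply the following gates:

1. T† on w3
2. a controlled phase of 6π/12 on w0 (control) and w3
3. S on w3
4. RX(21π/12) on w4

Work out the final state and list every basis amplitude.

The resulting statevector has amplitude -sqrt(sqrt(2) + 2)/2 on |00000>, -I*sqrt(2 - sqrt(2))/2 on |00001>, and 0 on every other basis state.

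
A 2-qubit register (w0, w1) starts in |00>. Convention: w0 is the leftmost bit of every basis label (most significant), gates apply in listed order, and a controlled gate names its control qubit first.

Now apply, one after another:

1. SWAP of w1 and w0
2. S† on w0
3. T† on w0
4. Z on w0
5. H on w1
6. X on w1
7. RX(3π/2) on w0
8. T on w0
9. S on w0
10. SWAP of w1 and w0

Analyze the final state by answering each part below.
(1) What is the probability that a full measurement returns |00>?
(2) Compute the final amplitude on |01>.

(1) A full measurement returns |00> with probability 1/4.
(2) |01> carries amplitude exp(I*pi/4)/2 in the final state.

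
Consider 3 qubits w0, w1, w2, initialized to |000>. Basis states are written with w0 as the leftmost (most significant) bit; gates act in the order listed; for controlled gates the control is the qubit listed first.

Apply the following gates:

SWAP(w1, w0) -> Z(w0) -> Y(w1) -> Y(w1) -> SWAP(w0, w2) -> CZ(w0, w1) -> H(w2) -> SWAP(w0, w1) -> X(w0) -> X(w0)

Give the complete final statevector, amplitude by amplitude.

The final amplitudes are sqrt(2)/2 on |000>, sqrt(2)/2 on |001>, and 0 on every other basis state.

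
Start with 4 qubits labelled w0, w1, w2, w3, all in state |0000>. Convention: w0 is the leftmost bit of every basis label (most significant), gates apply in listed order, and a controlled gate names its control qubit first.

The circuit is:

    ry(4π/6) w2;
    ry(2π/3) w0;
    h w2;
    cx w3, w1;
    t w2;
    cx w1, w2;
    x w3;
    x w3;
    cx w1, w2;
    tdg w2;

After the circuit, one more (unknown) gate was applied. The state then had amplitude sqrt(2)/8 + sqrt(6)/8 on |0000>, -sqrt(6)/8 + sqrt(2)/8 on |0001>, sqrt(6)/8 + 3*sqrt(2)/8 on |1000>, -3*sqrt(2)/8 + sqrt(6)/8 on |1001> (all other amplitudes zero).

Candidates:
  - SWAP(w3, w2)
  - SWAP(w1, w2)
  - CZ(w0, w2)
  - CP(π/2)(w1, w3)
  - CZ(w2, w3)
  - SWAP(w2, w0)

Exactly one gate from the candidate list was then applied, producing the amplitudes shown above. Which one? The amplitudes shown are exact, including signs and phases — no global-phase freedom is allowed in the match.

It was SWAP(w3, w2) that produced the state shown. Key observation: the block from step 5 through step 10 cancels to the identity and can be dropped.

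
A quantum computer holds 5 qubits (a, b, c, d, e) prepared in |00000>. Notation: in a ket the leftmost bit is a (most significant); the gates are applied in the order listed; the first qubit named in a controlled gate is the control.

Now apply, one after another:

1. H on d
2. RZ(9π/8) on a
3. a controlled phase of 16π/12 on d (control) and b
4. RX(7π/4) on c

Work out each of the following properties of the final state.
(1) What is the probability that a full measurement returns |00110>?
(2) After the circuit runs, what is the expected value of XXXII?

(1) The probability of measuring |00110> is 1/4 - sqrt(2)/8.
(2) In the final state, XXXII has expectation 0.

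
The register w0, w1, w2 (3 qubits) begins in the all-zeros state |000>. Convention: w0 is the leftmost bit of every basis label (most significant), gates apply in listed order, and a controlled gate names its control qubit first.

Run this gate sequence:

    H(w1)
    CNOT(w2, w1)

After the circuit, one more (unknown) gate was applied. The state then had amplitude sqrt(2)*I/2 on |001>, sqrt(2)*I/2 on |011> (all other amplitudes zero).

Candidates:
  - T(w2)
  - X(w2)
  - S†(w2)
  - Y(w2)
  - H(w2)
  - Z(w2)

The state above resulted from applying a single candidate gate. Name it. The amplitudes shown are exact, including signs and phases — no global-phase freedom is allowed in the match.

It was Y(w2) that produced the state shown.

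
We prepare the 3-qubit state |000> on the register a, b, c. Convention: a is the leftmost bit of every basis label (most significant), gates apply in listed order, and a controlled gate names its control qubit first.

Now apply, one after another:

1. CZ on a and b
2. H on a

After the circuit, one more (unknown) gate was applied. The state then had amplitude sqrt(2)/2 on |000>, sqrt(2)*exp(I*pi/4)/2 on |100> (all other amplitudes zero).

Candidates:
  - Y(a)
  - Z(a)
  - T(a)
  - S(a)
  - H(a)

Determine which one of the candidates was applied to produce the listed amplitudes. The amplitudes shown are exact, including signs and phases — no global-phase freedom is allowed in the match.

The applied gate was T(a).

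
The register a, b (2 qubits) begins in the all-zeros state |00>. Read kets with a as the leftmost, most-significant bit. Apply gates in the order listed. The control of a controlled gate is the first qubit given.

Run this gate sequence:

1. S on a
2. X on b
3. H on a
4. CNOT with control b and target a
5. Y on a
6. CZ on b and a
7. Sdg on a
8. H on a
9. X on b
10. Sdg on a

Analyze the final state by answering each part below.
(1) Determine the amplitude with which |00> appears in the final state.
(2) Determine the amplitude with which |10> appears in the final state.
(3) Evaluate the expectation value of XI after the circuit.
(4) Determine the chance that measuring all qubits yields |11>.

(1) The amplitude on |00> is -1/2 - I/2.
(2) The final state's coefficient on |10> equals -1/2 - I/2.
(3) The expectation value of XI is 1.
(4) Outcome |11> occurs with probability 0.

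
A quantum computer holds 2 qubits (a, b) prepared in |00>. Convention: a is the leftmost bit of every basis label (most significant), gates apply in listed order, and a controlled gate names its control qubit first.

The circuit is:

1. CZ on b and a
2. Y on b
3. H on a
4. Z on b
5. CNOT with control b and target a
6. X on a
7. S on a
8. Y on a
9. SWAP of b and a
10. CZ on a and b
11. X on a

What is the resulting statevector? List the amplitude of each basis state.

The resulting statevector has amplitude -sqrt(2)*I/2 on |00>, -sqrt(2)/2 on |01>, 0 on |10>, 0 on |11>.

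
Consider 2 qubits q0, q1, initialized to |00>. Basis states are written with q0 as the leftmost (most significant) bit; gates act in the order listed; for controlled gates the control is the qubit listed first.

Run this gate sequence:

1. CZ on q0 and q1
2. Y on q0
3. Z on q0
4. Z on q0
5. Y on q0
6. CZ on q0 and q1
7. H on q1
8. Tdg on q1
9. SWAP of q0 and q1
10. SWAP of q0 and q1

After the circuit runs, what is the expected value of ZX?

The expectation value of ZX is sqrt(2)/2. Key observation: gates 1-6 undo each other exactly, leaving only the rest of the circuit to track.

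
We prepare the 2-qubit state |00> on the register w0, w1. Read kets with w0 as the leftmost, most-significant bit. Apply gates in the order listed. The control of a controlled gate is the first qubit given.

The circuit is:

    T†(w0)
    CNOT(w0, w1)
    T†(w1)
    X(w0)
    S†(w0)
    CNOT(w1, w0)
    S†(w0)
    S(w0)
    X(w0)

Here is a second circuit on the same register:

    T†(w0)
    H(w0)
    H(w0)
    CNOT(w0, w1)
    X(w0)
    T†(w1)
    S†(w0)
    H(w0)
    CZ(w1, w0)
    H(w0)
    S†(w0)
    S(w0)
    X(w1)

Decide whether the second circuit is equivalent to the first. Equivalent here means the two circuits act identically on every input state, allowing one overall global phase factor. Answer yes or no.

No, they are not equivalent — no single phase factor reconciles the two unitaries.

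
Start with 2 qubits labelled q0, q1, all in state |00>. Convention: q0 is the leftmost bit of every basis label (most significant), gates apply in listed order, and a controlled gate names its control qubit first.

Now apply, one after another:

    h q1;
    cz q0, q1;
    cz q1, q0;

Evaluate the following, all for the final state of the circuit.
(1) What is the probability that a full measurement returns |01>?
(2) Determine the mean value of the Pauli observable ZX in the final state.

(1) The probability of measuring |01> is 1/2.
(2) The expectation value of ZX is 1.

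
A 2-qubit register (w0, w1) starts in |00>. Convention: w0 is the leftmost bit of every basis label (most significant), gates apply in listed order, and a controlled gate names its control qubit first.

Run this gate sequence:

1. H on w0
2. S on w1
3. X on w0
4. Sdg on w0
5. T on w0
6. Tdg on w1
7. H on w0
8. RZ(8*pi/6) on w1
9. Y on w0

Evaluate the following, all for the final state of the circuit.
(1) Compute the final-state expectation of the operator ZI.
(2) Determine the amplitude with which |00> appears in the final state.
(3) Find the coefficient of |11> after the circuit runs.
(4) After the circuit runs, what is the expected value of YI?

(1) The observable ZI averages to -sqrt(2)/2.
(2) The amplitude on |00> is (-exp(11*I*pi/12) + exp(2*I*pi/3))*exp(11*I*pi/12)/2.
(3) |11> carries amplitude 0 in the final state.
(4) In the final state, YI has expectation sqrt(2)/2.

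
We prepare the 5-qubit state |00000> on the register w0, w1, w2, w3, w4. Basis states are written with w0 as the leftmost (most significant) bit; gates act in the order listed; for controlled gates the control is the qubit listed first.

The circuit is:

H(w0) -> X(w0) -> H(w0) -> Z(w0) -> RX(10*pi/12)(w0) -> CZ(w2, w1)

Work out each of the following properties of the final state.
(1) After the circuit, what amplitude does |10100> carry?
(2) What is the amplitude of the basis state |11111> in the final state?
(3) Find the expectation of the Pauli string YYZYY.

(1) The amplitude on |10100> is 0. Key observation: gates 1-4 undo each other exactly, leaving only the rest of the circuit to track.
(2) The final state's coefficient on |11111> equals 0.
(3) The observable YYZYY averages to 0.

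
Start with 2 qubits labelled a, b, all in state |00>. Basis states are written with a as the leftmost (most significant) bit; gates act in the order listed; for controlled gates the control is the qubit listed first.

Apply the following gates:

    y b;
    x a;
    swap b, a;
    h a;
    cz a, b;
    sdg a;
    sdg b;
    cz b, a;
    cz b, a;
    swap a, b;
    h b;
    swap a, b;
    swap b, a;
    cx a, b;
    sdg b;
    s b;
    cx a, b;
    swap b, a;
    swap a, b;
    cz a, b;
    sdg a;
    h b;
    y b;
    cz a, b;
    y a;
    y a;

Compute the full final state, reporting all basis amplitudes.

The resulting statevector has amplitude 0 on |00>, 0 on |01>, -sqrt(2)/2 on |10>, sqrt(2)*I/2 on |11>. Key observation: steps 12-19 multiply out to the identity, so the circuit reduces to the remaining gates.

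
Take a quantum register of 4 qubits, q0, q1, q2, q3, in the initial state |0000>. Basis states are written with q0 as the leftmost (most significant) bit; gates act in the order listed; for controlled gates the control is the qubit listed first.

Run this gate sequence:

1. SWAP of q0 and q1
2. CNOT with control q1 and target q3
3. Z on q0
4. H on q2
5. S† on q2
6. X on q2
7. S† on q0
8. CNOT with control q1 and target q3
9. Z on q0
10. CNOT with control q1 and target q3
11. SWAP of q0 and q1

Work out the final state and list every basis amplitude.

The final amplitudes are -sqrt(2)*I/2 on |0000>, sqrt(2)/2 on |0010>, and 0 on every other basis state.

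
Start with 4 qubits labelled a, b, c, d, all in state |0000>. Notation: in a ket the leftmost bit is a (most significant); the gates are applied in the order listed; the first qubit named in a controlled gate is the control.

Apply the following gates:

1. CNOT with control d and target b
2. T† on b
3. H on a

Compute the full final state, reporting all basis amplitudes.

After the circuit, the state carries amplitude sqrt(2)/2 on |0000>, sqrt(2)/2 on |1000>, and 0 on every other basis state.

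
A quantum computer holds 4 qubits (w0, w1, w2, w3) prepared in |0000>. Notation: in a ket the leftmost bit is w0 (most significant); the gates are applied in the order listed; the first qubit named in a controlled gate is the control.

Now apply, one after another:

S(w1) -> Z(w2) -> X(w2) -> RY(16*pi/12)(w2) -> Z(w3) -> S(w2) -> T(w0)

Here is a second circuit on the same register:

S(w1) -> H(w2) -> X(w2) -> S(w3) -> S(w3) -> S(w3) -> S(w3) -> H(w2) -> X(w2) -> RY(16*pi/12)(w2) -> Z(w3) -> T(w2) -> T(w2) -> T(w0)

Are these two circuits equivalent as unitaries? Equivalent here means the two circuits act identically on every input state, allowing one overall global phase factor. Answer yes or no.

Yes: on every input state the two circuits agree up to one overall phase factor.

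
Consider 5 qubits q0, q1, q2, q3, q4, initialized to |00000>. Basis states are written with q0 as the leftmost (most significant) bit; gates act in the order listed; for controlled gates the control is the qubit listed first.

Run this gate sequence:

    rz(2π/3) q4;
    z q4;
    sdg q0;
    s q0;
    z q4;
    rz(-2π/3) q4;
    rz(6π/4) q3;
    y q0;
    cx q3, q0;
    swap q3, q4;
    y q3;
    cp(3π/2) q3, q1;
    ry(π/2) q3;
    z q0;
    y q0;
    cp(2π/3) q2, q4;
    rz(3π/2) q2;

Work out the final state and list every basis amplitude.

After the circuit, the state carries amplitude -sqrt(2)/2 on |00000>, sqrt(2)/2 on |00010>, and 0 on every other basis state. Key observation: the block from step 1 through step 6 cancels to the identity and can be dropped.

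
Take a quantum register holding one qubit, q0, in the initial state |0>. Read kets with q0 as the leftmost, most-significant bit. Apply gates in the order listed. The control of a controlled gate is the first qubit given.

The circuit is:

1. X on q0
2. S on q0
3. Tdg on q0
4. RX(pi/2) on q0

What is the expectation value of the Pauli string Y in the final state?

In the final state, Y has expectation 1.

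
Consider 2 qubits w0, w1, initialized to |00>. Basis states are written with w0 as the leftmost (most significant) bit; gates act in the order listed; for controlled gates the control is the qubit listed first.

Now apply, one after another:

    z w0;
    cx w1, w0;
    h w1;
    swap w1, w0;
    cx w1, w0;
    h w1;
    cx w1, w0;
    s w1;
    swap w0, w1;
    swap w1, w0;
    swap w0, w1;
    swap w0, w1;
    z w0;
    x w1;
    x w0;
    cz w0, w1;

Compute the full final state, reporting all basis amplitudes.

The resulting statevector has amplitude -I/2 on |00>, -1/2 on |01>, I/2 on |10>, -1/2 on |11>.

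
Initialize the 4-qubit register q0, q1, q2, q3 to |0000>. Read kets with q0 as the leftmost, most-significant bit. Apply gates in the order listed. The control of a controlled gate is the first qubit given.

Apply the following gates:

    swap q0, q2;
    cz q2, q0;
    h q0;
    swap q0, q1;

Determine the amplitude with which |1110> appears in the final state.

|1110> carries amplitude 0 in the final state.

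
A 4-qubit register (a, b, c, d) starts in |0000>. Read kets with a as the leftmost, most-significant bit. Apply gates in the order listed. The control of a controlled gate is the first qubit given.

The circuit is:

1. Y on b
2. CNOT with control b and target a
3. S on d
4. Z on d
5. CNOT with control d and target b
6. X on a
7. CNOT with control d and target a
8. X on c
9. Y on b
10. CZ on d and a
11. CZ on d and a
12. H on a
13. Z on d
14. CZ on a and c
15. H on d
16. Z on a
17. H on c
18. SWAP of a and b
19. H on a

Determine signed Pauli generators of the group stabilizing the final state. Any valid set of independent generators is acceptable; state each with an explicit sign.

One valid set of independent stabilizer generators is +XIII, +IXII, -IIXI, +IIIX (any independent generating set of the same group is equally correct). Key observation: steps 10-11 multiply out to the identity, so the circuit reduces to the remaining gates.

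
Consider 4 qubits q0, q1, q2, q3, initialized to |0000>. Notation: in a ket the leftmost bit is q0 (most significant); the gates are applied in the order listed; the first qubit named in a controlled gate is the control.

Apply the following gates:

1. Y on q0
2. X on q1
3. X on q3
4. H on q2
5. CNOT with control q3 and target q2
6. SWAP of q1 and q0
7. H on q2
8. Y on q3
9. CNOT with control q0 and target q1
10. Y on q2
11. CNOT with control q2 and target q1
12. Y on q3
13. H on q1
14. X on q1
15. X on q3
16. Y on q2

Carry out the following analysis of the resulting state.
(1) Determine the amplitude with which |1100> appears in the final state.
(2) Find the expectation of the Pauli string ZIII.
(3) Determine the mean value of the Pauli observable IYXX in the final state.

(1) |1100> carries amplitude sqrt(2)*I/2 in the final state.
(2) In the final state, ZIII has expectation -1.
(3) The expectation value of IYXX is 0.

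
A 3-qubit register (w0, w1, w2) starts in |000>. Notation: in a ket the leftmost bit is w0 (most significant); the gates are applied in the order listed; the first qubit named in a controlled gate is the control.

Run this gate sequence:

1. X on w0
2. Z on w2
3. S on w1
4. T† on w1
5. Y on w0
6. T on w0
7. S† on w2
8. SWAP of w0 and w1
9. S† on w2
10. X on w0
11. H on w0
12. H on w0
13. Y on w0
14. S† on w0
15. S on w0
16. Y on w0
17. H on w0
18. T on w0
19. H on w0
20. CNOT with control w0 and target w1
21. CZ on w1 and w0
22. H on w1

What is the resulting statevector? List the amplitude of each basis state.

After the circuit, the state carries amplitude sqrt(2)*(-I + exp(3*I*pi/4))/4 on |000>, 0 on |001>, sqrt(2)*(-I + exp(3*I*pi/4))/4 on |010>, 0 on |011>, sqrt(2)*(exp(3*I*pi/4) + I)/4 on |100>, 0 on |101>, sqrt(2)*(-I - exp(3*I*pi/4))/4 on |110>, 0 on |111>.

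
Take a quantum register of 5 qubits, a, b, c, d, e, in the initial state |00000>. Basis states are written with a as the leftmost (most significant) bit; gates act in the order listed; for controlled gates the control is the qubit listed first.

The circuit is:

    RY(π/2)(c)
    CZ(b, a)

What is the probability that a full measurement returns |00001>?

Outcome |00001> occurs with probability 0.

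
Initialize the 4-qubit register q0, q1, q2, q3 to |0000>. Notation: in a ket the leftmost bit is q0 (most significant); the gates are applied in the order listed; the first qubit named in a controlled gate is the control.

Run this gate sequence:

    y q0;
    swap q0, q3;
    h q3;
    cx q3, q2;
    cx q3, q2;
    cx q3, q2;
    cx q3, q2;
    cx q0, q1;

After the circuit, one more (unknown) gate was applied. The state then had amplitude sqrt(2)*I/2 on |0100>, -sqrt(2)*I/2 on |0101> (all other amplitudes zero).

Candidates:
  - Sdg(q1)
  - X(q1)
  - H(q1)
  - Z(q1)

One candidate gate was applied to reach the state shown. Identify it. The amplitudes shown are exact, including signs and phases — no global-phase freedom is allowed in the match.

The unique candidate consistent with the amplitudes is X(q1). Key observation: steps 4-7 multiply out to the identity, so the circuit reduces to the remaining gates.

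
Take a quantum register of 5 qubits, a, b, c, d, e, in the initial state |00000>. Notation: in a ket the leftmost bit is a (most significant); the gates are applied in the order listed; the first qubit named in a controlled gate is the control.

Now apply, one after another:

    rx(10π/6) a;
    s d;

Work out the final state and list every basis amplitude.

The final amplitudes are -sqrt(3)/2 on |00000>, -I/2 on |10000>, and 0 on every other basis state.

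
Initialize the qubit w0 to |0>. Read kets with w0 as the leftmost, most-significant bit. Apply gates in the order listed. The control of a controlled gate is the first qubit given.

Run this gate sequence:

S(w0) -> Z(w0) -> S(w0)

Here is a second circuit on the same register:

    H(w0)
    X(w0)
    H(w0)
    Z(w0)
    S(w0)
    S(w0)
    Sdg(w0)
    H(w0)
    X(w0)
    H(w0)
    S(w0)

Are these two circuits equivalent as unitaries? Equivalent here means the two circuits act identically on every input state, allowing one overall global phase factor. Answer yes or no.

Yes, they are equivalent — the unitaries differ by at most a global phase.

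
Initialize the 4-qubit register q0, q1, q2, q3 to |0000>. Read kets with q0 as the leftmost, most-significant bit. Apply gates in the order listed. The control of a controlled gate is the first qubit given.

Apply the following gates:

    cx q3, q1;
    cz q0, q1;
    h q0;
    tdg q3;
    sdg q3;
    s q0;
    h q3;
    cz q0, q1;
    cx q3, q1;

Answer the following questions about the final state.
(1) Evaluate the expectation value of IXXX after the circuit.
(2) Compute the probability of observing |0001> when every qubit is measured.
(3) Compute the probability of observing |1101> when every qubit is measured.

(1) The expectation value of IXXX is 0.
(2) A full measurement returns |0001> with probability 0.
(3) A full measurement returns |1101> with probability 1/4.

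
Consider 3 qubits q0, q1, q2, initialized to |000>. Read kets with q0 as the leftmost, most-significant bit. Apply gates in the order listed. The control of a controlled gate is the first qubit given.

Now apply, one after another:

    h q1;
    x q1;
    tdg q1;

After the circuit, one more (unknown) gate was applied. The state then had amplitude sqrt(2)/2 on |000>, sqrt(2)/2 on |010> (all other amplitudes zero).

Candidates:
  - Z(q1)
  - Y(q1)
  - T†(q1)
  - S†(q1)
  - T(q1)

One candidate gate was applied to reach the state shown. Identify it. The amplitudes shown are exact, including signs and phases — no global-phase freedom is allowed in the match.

The unique candidate consistent with the amplitudes is T(q1).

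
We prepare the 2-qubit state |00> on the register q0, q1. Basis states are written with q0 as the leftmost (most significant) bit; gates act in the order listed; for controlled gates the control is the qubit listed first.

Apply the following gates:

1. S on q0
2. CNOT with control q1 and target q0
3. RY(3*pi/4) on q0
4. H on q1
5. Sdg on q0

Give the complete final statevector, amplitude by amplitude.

The final amplitudes are sqrt(4 - 2*sqrt(2))/4 on |00>, sqrt(4 - 2*sqrt(2))/4 on |01>, -I*sqrt(2*sqrt(2) + 4)/4 on |10>, -I*sqrt(2*sqrt(2) + 4)/4 on |11>.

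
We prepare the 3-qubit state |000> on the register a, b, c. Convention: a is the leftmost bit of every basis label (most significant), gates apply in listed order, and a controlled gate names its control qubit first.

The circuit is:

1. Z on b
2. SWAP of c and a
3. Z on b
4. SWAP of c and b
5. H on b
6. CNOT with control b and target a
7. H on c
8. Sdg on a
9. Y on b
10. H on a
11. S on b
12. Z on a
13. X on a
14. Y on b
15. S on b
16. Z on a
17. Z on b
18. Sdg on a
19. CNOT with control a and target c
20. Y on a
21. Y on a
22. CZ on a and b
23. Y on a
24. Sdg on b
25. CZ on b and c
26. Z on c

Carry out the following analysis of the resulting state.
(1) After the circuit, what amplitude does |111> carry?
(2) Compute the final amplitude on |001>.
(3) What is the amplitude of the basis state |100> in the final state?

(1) The amplitude on |111> is -sqrt(2)/4.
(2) The final state's coefficient on |001> equals -sqrt(2)*I/4.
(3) The final state's coefficient on |100> equals sqrt(2)/4.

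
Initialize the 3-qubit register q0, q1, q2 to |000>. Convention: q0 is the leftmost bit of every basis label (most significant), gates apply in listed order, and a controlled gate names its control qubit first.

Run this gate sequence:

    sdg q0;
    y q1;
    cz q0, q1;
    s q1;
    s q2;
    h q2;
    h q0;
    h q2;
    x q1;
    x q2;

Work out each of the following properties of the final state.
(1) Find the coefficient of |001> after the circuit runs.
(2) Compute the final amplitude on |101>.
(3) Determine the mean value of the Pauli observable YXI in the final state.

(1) The final state's coefficient on |001> equals -sqrt(2)/2.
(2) |101> carries amplitude -sqrt(2)/2 in the final state.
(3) The observable YXI averages to 0.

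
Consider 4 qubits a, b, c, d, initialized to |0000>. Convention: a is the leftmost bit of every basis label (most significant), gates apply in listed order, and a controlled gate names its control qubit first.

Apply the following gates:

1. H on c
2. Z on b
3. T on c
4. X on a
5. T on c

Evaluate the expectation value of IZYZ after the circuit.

The expectation value of IZYZ is 1.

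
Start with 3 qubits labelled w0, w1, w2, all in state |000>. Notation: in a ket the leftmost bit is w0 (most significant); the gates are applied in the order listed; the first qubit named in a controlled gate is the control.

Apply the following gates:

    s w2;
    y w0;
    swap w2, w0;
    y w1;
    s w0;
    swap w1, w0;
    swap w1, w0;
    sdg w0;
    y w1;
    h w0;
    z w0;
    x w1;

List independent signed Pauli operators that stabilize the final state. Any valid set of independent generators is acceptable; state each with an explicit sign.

The final state is stabilized by the group generated by -XII, -IZI, -IIZ; other independent generating sets are equally valid. Key observation: gates 4-9 undo each other exactly, leaving only the rest of the circuit to track.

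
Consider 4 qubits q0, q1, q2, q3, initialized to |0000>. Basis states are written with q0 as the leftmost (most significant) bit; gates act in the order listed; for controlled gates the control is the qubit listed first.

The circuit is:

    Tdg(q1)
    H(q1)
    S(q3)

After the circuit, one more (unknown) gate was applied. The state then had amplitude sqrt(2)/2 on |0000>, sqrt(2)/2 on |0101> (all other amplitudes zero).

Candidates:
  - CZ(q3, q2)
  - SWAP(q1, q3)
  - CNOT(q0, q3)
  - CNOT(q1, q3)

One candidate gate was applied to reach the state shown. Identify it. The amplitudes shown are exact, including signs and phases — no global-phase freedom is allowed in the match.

The unique candidate consistent with the amplitudes is CNOT(q1, q3).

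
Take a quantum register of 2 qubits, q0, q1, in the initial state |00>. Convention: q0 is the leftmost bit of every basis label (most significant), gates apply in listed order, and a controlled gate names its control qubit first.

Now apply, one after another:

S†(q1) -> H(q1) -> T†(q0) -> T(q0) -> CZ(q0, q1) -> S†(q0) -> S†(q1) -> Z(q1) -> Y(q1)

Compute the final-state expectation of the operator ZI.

In the final state, ZI has expectation 1.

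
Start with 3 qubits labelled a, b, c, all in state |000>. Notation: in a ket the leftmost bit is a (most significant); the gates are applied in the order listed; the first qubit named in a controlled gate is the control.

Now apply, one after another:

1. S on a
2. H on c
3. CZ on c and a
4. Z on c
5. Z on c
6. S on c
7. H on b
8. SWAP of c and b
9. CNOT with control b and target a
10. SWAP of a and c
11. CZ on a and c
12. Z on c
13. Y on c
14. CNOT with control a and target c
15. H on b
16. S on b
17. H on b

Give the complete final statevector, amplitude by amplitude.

The resulting statevector has amplitude -1/4 + I/4 on |000>, -1/4 + I/4 on |001>, -1/4 - I/4 on |010>, 1/4 + I/4 on |011>, -1/4 + I/4 on |100>, 1/4 - I/4 on |101>, 1/4 + I/4 on |110>, 1/4 + I/4 on |111>.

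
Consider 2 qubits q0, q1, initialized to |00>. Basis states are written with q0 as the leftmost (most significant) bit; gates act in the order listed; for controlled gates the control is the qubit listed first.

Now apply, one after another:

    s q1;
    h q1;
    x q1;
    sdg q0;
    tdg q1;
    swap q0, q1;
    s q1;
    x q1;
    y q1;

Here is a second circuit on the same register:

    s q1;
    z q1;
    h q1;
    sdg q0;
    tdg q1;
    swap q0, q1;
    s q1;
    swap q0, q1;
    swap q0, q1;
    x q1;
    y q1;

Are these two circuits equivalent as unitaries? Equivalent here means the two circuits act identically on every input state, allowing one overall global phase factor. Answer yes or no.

Yes — the two circuits implement the same unitary up to a global phase.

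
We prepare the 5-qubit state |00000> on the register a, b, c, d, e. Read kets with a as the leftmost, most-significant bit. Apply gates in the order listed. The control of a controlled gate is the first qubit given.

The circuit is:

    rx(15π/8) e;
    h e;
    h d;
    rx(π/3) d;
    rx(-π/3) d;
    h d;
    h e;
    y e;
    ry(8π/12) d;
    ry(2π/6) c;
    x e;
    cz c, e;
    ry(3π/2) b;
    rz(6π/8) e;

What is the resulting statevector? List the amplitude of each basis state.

The resulting statevector has amplitude sqrt(6)*exp(I*pi/8)*cos(pi/16)/8 on |00000>, sqrt(6)*exp(3*I*pi/8)*sin(pi/16)/8 on |00001>, 3*sqrt(2)*exp(I*pi/8)*cos(pi/16)/8 on |00010>, 3*sqrt(2)*exp(3*I*pi/8)*sin(pi/16)/8 on |00011>, sqrt(2)*exp(I*pi/8)*cos(pi/16)/8 on |00100>, -sqrt(2)*exp(3*I*pi/8)*sin(pi/16)/8 on |00101>, sqrt(6)*exp(I*pi/8)*cos(pi/16)/8 on |00110>, -sqrt(6)*exp(3*I*pi/8)*sin(pi/16)/8 on |00111>, -sqrt(6)*exp(I*pi/8)*cos(pi/16)/8 on |01000>, -sqrt(6)*exp(3*I*pi/8)*sin(pi/16)/8 on |01001>, -3*sqrt(2)*exp(I*pi/8)*cos(pi/16)/8 on |01010>, -3*sqrt(2)*exp(3*I*pi/8)*sin(pi/16)/8 on |01011>, -sqrt(2)*exp(I*pi/8)*cos(pi/16)/8 on |01100>, sqrt(2)*exp(3*I*pi/8)*sin(pi/16)/8 on |01101>, -sqrt(6)*exp(I*pi/8)*cos(pi/16)/8 on |01110>, sqrt(6)*exp(3*I*pi/8)*sin(pi/16)/8 on |01111>, 0 on |10000>, 0 on |10001>, 0 on |10010>, 0 on |10011>, 0 on |10100>, 0 on |10101>, 0 on |10110>, 0 on |10111>, 0 on |11000>, 0 on |11001>, 0 on |11010>, 0 on |11011>, 0 on |11100>, 0 on |11101>, 0 on |11110>, 0 on |11111>. Key observation: the block from step 2 through step 7 cancels to the identity and can be dropped.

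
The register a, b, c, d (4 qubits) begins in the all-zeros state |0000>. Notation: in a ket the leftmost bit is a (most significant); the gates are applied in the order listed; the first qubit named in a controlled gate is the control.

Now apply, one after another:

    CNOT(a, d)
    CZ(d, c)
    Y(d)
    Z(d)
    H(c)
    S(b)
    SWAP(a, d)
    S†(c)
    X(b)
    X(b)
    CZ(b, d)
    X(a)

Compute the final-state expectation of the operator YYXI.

The expectation value of YYXI is 0. Key observation: steps 9-10 multiply out to the identity, so the circuit reduces to the remaining gates.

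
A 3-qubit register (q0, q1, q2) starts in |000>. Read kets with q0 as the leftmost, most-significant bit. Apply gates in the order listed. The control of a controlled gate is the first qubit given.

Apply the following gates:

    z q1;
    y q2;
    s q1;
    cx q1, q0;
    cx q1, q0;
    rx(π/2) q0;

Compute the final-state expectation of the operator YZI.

In the final state, YZI has expectation -1. Key observation: gates 4-5 undo each other exactly, leaving only the rest of the circuit to track.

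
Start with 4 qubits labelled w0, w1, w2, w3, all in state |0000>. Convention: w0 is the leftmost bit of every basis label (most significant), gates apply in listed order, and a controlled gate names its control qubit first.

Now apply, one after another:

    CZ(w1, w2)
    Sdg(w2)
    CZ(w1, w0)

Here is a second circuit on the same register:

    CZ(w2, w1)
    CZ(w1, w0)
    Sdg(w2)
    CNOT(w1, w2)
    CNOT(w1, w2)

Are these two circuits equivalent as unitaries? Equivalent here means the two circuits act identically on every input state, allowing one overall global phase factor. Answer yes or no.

Yes, they are equivalent — the unitaries differ by at most a global phase.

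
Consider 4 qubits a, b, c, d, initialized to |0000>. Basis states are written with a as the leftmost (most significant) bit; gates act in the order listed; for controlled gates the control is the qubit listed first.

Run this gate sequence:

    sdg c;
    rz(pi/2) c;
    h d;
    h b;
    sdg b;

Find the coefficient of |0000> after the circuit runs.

The amplitude on |0000> is -exp(3*I*pi/4)/2.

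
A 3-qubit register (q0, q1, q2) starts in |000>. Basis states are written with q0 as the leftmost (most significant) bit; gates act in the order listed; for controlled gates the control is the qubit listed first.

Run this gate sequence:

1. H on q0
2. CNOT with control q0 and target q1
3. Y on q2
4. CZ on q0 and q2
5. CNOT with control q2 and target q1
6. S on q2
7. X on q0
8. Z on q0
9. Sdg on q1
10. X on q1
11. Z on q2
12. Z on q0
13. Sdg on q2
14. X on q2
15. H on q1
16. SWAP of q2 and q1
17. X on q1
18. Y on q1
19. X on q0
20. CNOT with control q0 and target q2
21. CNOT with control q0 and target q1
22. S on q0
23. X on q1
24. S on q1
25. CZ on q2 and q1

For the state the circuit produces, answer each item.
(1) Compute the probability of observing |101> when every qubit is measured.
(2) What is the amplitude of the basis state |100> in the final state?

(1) A full measurement returns |101> with probability 1/4.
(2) |100> carries amplitude -I/2 in the final state.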